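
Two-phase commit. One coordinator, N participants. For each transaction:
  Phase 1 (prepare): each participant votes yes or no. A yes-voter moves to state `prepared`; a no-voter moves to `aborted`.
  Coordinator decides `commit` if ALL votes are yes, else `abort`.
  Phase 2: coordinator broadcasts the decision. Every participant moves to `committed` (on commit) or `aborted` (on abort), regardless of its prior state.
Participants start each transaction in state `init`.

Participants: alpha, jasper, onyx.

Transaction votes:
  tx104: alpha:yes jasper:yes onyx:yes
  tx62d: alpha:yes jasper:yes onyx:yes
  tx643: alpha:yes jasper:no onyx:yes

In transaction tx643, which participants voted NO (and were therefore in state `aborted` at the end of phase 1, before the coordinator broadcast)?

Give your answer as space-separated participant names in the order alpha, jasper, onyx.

Answer: jasper

Derivation:
Txn tx643 phase 1: alpha yes -> prepared; jasper no -> aborted; onyx yes -> prepared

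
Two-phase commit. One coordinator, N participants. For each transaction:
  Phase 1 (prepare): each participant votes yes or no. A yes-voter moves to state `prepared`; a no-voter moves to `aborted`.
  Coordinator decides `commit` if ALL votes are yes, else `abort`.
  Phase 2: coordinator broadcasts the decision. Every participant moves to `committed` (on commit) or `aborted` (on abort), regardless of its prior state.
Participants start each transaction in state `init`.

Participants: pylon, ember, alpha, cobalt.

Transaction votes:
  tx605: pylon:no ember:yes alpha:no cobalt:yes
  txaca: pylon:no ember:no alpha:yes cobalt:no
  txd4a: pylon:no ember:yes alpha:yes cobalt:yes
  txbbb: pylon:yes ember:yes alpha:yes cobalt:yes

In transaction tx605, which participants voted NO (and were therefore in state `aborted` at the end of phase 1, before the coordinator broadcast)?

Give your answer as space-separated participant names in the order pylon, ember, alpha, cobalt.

Answer: pylon alpha

Derivation:
Txn tx605 phase 1: pylon no -> aborted; ember yes -> prepared; alpha no -> aborted; cobalt yes -> prepared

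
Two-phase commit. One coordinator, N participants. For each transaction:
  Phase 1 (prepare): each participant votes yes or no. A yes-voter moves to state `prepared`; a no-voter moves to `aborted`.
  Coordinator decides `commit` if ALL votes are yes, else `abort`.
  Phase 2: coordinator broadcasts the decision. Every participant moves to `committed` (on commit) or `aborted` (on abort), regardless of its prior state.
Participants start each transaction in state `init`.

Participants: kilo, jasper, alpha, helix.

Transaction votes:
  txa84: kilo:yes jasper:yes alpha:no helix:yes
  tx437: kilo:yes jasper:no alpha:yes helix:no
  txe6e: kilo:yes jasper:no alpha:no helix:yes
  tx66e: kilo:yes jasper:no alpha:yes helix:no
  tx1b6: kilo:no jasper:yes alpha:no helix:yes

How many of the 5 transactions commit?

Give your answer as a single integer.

Answer: 0

Derivation:
txa84: no from alpha -> abort (commits=0)
tx437: no from jasper, helix -> abort (commits=0)
txe6e: no from jasper, alpha -> abort (commits=0)
tx66e: no from jasper, helix -> abort (commits=0)
tx1b6: no from kilo, alpha -> abort (commits=0)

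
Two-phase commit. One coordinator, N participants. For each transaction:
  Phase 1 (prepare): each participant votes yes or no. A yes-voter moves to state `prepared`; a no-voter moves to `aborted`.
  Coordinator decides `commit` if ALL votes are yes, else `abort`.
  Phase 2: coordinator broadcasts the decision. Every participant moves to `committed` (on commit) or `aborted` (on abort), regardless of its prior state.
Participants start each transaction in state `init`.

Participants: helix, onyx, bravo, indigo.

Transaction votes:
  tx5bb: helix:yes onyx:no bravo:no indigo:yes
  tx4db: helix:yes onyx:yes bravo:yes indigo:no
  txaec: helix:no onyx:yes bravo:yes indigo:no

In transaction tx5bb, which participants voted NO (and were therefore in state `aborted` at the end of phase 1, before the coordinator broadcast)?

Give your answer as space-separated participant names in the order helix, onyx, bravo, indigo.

Answer: onyx bravo

Derivation:
Txn tx5bb phase 1: helix yes -> prepared; onyx no -> aborted; bravo no -> aborted; indigo yes -> prepared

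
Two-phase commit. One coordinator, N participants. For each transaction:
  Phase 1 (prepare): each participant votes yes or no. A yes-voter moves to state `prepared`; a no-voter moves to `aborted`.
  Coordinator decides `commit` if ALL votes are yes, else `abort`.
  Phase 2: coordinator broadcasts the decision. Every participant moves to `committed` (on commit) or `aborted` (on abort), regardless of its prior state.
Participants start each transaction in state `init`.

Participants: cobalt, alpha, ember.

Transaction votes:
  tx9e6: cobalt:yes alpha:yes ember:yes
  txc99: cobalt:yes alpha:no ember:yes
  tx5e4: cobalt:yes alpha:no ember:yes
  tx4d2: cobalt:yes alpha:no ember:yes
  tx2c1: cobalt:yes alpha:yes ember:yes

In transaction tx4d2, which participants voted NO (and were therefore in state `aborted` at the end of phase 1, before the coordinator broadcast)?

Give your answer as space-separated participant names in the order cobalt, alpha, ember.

Txn tx4d2 phase 1: cobalt yes -> prepared; alpha no -> aborted; ember yes -> prepared

Answer: alpha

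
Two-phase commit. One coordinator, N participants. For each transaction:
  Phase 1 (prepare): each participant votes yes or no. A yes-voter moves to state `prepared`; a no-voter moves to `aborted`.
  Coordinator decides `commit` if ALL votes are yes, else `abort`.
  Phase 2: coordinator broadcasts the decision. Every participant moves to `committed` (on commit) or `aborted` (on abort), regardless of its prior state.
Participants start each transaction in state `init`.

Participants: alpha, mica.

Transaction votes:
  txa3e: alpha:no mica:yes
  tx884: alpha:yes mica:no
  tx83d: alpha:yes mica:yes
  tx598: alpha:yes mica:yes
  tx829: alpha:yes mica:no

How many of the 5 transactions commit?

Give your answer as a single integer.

Answer: 2

Derivation:
txa3e: no from alpha -> abort (commits=0)
tx884: no from mica -> abort (commits=0)
tx83d: all yes -> commit (commits=1)
tx598: all yes -> commit (commits=2)
tx829: no from mica -> abort (commits=2)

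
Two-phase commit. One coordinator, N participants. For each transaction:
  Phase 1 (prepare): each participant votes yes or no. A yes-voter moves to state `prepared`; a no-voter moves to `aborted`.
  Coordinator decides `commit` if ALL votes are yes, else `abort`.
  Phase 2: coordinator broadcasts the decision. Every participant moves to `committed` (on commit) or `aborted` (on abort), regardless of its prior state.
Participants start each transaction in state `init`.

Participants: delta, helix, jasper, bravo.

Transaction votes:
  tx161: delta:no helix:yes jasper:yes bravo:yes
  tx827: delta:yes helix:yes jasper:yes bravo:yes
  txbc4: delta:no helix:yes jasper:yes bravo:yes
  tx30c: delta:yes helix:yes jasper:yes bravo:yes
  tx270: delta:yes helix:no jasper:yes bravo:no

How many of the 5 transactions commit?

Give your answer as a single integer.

tx161: no from delta -> abort (commits=0)
tx827: all yes -> commit (commits=1)
txbc4: no from delta -> abort (commits=1)
tx30c: all yes -> commit (commits=2)
tx270: no from helix, bravo -> abort (commits=2)

Answer: 2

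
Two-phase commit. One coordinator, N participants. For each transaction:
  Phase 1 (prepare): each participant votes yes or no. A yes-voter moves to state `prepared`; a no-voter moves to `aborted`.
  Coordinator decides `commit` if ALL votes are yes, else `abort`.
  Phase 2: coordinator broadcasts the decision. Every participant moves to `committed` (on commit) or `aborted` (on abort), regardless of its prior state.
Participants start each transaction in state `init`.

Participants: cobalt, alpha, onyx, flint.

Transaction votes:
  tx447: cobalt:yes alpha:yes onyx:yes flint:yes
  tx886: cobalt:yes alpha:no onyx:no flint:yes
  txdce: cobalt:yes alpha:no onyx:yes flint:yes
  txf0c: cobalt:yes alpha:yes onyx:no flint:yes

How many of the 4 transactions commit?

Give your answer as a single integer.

Answer: 1

Derivation:
tx447: all yes -> commit (commits=1)
tx886: no from alpha, onyx -> abort (commits=1)
txdce: no from alpha -> abort (commits=1)
txf0c: no from onyx -> abort (commits=1)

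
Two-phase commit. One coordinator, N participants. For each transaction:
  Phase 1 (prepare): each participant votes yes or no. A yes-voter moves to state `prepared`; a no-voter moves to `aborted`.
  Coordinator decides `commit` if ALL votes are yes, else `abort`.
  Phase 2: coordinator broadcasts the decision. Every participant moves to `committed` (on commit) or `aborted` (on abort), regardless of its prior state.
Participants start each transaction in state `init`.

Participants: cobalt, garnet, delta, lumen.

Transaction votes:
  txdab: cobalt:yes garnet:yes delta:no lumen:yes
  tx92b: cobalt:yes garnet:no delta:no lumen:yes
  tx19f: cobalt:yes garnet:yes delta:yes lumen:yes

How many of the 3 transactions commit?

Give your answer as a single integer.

txdab: no from delta -> abort (commits=0)
tx92b: no from garnet, delta -> abort (commits=0)
tx19f: all yes -> commit (commits=1)

Answer: 1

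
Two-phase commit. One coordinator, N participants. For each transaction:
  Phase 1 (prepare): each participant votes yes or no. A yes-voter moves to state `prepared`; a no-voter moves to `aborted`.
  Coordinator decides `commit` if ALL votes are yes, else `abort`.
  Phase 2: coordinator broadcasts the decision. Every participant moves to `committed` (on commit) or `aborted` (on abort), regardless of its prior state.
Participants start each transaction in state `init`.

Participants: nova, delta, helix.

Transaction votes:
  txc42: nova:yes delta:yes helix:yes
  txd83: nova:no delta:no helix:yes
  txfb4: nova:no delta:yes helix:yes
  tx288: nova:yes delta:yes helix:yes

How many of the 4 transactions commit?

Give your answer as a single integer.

Answer: 2

Derivation:
txc42: all yes -> commit (commits=1)
txd83: no from nova, delta -> abort (commits=1)
txfb4: no from nova -> abort (commits=1)
tx288: all yes -> commit (commits=2)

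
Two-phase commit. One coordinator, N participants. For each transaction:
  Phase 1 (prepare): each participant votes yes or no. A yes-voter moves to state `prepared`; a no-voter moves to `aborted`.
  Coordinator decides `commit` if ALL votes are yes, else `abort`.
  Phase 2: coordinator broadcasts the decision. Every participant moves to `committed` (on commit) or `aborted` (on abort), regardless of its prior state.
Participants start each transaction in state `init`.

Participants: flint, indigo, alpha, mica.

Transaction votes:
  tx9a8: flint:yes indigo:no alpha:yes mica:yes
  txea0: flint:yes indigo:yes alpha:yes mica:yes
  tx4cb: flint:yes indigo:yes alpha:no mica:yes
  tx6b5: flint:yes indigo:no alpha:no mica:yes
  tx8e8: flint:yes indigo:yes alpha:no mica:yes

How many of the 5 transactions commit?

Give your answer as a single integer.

Answer: 1

Derivation:
tx9a8: no from indigo -> abort (commits=0)
txea0: all yes -> commit (commits=1)
tx4cb: no from alpha -> abort (commits=1)
tx6b5: no from indigo, alpha -> abort (commits=1)
tx8e8: no from alpha -> abort (commits=1)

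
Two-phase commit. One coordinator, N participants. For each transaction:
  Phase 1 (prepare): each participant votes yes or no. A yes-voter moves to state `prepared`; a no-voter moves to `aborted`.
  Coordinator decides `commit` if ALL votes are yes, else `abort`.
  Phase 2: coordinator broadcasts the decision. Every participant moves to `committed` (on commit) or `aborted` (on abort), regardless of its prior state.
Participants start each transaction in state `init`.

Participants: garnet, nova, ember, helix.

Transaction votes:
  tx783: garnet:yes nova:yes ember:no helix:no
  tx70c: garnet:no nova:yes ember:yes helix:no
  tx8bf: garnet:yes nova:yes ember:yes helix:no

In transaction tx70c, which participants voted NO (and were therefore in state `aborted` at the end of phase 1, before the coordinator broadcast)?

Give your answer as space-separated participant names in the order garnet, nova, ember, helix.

Txn tx70c phase 1: garnet no -> aborted; nova yes -> prepared; ember yes -> prepared; helix no -> aborted

Answer: garnet helix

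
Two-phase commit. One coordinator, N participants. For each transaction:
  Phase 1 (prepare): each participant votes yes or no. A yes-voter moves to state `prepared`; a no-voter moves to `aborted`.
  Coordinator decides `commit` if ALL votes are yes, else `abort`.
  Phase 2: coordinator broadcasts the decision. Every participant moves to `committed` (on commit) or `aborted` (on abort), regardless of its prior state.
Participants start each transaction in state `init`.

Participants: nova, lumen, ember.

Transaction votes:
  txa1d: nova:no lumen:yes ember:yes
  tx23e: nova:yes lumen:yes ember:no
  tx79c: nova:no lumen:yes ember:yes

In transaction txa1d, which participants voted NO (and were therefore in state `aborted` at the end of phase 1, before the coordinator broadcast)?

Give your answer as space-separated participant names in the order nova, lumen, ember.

Answer: nova

Derivation:
Txn txa1d phase 1: nova no -> aborted; lumen yes -> prepared; ember yes -> prepared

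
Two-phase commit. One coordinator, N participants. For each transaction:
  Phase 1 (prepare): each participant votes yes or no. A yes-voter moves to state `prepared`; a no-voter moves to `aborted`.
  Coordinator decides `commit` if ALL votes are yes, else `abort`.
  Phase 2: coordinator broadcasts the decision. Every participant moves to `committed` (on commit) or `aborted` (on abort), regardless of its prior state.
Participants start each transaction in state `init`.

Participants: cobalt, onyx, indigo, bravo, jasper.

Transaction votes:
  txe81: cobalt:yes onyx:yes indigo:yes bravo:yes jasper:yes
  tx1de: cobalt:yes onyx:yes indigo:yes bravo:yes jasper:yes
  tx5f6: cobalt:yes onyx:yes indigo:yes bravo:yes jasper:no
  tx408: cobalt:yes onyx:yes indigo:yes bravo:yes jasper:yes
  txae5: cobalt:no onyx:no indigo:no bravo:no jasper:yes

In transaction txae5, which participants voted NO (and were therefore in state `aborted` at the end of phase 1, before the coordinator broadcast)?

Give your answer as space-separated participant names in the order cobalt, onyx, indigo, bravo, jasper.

Answer: cobalt onyx indigo bravo

Derivation:
Txn txae5 phase 1: cobalt no -> aborted; onyx no -> aborted; indigo no -> aborted; bravo no -> aborted; jasper yes -> prepared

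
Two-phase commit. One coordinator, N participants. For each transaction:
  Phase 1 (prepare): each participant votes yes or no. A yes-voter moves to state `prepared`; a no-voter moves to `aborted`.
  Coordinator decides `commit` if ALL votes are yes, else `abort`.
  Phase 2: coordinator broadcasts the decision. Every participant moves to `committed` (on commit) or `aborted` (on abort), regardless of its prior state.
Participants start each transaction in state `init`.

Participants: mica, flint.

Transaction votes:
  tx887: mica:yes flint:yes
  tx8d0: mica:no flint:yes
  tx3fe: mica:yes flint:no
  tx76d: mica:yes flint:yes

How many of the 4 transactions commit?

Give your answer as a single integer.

Answer: 2

Derivation:
tx887: all yes -> commit (commits=1)
tx8d0: no from mica -> abort (commits=1)
tx3fe: no from flint -> abort (commits=1)
tx76d: all yes -> commit (commits=2)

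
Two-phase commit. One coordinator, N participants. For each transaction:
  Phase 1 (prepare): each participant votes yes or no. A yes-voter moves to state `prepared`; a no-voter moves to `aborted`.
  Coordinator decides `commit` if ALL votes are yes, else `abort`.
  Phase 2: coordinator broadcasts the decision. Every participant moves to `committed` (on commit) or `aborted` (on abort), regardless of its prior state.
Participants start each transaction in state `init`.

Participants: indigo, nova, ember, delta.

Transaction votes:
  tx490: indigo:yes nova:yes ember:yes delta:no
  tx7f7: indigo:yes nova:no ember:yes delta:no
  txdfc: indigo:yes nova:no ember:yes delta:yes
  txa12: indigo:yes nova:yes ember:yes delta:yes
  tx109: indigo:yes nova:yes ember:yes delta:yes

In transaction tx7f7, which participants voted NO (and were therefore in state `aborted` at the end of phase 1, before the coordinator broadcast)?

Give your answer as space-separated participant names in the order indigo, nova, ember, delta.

Answer: nova delta

Derivation:
Txn tx7f7 phase 1: indigo yes -> prepared; nova no -> aborted; ember yes -> prepared; delta no -> aborted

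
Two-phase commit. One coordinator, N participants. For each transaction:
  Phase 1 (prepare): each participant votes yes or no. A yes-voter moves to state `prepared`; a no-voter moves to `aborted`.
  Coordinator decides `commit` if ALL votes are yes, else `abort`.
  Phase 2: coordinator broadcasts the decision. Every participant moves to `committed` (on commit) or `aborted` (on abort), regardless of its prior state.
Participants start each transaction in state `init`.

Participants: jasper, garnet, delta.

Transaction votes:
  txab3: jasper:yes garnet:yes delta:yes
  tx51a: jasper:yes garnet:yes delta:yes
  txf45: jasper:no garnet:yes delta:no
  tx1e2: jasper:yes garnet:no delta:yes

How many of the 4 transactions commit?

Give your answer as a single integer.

txab3: all yes -> commit (commits=1)
tx51a: all yes -> commit (commits=2)
txf45: no from jasper, delta -> abort (commits=2)
tx1e2: no from garnet -> abort (commits=2)

Answer: 2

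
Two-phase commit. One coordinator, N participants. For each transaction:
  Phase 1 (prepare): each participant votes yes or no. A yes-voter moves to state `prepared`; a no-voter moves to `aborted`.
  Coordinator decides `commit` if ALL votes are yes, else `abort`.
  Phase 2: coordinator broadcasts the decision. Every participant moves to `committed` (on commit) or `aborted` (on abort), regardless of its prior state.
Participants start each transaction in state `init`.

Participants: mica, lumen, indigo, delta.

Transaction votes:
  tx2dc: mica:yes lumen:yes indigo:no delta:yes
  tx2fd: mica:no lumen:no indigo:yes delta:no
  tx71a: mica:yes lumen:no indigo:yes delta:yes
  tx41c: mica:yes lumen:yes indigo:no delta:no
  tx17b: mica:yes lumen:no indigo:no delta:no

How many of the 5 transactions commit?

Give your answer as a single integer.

Answer: 0

Derivation:
tx2dc: no from indigo -> abort (commits=0)
tx2fd: no from mica, lumen, delta -> abort (commits=0)
tx71a: no from lumen -> abort (commits=0)
tx41c: no from indigo, delta -> abort (commits=0)
tx17b: no from lumen, indigo, delta -> abort (commits=0)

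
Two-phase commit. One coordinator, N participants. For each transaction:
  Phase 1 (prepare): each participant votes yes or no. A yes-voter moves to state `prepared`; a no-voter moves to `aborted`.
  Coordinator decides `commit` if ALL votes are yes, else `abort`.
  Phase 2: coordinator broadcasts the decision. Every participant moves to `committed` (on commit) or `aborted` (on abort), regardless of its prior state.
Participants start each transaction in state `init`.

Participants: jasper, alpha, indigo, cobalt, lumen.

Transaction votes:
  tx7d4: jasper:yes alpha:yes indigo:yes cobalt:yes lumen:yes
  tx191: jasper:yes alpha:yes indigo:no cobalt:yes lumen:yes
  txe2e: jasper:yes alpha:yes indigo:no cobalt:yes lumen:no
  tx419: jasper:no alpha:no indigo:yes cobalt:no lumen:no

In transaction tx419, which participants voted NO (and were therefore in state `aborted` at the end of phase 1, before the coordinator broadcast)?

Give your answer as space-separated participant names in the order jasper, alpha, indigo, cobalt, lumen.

Answer: jasper alpha cobalt lumen

Derivation:
Txn tx419 phase 1: jasper no -> aborted; alpha no -> aborted; indigo yes -> prepared; cobalt no -> aborted; lumen no -> aborted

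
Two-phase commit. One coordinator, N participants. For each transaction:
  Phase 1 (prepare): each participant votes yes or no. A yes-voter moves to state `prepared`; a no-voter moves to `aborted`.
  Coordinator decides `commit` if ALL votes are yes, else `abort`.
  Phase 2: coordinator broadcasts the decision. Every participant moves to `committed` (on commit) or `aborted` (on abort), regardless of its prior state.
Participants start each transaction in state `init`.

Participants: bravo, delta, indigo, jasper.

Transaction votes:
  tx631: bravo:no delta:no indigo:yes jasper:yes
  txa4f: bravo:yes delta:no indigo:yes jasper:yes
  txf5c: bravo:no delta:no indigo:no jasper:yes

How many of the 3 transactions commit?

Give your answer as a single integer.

tx631: no from bravo, delta -> abort (commits=0)
txa4f: no from delta -> abort (commits=0)
txf5c: no from bravo, delta, indigo -> abort (commits=0)

Answer: 0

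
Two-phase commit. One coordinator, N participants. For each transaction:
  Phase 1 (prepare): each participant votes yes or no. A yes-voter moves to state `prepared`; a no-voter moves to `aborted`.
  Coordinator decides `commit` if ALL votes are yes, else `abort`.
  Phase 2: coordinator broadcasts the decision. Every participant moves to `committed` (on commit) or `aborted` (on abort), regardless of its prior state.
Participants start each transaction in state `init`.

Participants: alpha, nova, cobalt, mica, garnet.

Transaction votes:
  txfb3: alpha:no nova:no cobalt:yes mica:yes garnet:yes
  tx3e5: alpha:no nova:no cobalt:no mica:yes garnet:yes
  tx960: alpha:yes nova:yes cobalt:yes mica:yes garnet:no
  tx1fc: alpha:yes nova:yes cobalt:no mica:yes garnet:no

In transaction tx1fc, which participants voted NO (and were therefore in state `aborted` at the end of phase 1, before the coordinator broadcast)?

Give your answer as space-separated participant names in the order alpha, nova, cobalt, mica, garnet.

Answer: cobalt garnet

Derivation:
Txn tx1fc phase 1: alpha yes -> prepared; nova yes -> prepared; cobalt no -> aborted; mica yes -> prepared; garnet no -> aborted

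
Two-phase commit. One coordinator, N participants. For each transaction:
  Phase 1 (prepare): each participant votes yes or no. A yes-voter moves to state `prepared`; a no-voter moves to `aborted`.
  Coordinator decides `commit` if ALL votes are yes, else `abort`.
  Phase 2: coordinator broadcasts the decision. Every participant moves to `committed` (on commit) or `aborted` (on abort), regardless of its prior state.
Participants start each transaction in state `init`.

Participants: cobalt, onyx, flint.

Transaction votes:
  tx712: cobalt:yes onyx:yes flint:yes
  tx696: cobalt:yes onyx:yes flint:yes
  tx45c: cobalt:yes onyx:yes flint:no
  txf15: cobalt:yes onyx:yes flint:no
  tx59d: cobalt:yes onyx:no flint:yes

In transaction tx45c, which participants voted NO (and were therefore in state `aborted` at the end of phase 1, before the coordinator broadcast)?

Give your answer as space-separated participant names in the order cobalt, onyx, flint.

Answer: flint

Derivation:
Txn tx45c phase 1: cobalt yes -> prepared; onyx yes -> prepared; flint no -> aborted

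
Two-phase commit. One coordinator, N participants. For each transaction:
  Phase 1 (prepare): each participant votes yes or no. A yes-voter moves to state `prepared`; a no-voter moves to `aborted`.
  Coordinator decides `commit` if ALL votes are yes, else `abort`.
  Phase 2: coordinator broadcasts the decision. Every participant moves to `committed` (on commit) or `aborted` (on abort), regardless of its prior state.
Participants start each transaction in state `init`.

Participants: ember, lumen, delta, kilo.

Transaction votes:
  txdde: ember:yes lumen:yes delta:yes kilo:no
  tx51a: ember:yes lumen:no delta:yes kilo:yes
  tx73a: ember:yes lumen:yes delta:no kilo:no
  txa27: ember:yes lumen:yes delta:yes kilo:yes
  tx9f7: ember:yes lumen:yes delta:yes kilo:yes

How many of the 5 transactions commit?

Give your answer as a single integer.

Answer: 2

Derivation:
txdde: no from kilo -> abort (commits=0)
tx51a: no from lumen -> abort (commits=0)
tx73a: no from delta, kilo -> abort (commits=0)
txa27: all yes -> commit (commits=1)
tx9f7: all yes -> commit (commits=2)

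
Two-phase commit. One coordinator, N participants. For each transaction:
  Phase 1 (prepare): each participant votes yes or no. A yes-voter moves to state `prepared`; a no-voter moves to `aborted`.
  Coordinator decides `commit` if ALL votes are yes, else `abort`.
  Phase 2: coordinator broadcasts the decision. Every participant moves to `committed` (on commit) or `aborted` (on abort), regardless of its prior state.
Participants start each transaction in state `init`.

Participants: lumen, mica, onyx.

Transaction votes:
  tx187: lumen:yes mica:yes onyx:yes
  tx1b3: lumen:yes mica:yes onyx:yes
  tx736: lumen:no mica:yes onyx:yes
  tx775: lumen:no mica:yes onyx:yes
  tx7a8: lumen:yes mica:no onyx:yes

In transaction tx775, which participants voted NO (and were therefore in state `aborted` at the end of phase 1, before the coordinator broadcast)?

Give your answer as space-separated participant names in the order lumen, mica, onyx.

Txn tx775 phase 1: lumen no -> aborted; mica yes -> prepared; onyx yes -> prepared

Answer: lumen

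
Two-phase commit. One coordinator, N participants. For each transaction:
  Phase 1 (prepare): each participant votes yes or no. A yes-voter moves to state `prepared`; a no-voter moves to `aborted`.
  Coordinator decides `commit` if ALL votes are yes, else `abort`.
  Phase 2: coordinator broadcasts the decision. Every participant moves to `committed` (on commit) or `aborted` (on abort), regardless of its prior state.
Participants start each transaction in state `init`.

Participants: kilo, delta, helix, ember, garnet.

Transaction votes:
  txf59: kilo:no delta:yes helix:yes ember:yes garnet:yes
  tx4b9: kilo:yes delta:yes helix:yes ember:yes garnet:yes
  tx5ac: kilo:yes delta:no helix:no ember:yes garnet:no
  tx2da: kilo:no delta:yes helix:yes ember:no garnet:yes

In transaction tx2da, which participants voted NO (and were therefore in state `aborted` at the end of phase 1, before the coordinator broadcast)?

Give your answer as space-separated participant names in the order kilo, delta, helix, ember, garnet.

Answer: kilo ember

Derivation:
Txn tx2da phase 1: kilo no -> aborted; delta yes -> prepared; helix yes -> prepared; ember no -> aborted; garnet yes -> prepared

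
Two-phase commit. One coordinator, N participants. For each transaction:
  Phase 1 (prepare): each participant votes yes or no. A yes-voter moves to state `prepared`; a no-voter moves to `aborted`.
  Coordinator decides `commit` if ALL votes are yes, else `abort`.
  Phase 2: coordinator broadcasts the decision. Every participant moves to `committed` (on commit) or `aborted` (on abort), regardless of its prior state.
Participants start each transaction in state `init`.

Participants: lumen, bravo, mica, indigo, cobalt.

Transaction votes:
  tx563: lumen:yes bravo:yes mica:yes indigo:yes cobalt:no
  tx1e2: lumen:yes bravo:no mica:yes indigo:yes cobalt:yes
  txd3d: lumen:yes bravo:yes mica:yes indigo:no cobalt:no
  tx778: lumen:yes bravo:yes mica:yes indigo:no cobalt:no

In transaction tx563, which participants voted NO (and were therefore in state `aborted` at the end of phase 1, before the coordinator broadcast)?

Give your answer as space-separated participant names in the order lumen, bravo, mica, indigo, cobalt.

Answer: cobalt

Derivation:
Txn tx563 phase 1: lumen yes -> prepared; bravo yes -> prepared; mica yes -> prepared; indigo yes -> prepared; cobalt no -> aborted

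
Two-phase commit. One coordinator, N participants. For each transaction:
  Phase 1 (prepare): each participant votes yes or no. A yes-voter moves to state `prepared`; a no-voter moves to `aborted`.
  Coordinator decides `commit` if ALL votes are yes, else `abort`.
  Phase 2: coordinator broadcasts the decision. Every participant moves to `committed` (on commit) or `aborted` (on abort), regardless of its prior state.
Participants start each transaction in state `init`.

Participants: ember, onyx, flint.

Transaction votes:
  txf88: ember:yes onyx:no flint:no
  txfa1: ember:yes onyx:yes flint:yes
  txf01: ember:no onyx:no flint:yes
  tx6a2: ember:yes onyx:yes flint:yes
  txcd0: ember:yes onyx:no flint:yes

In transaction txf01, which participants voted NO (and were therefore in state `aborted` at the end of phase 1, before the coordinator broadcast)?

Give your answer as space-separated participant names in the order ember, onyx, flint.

Answer: ember onyx

Derivation:
Txn txf01 phase 1: ember no -> aborted; onyx no -> aborted; flint yes -> prepared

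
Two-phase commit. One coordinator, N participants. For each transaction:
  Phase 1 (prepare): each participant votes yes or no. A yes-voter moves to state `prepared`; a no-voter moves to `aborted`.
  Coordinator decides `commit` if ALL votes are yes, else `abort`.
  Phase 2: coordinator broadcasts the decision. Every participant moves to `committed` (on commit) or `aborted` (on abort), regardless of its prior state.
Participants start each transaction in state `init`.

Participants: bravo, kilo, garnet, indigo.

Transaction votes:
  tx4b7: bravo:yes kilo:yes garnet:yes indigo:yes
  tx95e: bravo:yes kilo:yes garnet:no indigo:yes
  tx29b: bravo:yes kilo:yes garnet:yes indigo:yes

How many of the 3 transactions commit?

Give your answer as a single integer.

tx4b7: all yes -> commit (commits=1)
tx95e: no from garnet -> abort (commits=1)
tx29b: all yes -> commit (commits=2)

Answer: 2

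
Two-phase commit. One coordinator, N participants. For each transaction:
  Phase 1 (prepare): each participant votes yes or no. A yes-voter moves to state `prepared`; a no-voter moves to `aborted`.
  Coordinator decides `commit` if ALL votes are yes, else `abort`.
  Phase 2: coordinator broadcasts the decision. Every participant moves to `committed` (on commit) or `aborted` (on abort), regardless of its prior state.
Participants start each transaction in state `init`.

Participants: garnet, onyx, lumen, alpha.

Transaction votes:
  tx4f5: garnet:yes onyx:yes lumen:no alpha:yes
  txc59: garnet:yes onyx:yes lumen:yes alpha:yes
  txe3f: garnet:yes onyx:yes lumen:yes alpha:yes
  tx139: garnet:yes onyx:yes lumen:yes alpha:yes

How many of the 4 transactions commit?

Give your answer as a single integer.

tx4f5: no from lumen -> abort (commits=0)
txc59: all yes -> commit (commits=1)
txe3f: all yes -> commit (commits=2)
tx139: all yes -> commit (commits=3)

Answer: 3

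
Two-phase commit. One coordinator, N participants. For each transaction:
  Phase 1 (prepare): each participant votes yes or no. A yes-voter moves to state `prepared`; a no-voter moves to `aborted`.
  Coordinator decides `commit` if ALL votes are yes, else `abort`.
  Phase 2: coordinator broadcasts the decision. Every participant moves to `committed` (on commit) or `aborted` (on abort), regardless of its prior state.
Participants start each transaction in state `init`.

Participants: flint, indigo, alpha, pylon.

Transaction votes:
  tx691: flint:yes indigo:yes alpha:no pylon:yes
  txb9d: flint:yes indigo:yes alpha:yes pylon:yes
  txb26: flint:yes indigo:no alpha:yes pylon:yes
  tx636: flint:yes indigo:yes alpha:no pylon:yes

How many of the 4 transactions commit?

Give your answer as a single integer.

Answer: 1

Derivation:
tx691: no from alpha -> abort (commits=0)
txb9d: all yes -> commit (commits=1)
txb26: no from indigo -> abort (commits=1)
tx636: no from alpha -> abort (commits=1)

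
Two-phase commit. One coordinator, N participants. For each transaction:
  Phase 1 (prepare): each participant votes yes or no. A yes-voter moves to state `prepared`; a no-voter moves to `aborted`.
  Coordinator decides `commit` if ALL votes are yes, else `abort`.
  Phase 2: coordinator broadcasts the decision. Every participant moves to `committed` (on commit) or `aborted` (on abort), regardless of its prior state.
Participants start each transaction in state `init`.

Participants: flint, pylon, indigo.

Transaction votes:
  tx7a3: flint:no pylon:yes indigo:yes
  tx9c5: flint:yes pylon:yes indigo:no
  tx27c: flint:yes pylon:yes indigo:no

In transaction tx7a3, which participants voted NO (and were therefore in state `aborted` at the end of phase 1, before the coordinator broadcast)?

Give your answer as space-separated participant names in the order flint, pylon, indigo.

Txn tx7a3 phase 1: flint no -> aborted; pylon yes -> prepared; indigo yes -> prepared

Answer: flint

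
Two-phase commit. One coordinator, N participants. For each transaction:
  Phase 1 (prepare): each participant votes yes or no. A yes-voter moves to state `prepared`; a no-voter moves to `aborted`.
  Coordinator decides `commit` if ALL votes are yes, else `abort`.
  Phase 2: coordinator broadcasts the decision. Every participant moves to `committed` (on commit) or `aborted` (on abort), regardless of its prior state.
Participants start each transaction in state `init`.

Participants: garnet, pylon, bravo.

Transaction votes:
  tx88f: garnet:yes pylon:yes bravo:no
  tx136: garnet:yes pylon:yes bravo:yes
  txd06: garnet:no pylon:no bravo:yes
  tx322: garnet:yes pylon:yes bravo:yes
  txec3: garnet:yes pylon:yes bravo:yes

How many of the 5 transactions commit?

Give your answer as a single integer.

tx88f: no from bravo -> abort (commits=0)
tx136: all yes -> commit (commits=1)
txd06: no from garnet, pylon -> abort (commits=1)
tx322: all yes -> commit (commits=2)
txec3: all yes -> commit (commits=3)

Answer: 3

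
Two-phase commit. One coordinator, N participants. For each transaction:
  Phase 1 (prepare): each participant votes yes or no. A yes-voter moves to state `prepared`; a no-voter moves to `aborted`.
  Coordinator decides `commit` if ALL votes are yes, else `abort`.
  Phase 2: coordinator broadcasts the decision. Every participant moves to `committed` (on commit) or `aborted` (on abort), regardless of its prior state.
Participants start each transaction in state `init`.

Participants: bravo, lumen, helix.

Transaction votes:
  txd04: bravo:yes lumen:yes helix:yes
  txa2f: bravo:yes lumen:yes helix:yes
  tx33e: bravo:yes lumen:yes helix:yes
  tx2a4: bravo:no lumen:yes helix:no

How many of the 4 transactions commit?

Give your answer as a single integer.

Answer: 3

Derivation:
txd04: all yes -> commit (commits=1)
txa2f: all yes -> commit (commits=2)
tx33e: all yes -> commit (commits=3)
tx2a4: no from bravo, helix -> abort (commits=3)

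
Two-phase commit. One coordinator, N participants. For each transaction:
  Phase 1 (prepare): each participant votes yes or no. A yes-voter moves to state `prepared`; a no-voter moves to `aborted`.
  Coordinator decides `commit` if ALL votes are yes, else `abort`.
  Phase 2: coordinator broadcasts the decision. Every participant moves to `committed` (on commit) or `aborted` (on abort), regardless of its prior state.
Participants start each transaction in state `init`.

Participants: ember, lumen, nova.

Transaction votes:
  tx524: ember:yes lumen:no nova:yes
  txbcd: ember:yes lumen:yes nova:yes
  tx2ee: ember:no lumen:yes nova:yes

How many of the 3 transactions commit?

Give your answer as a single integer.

Answer: 1

Derivation:
tx524: no from lumen -> abort (commits=0)
txbcd: all yes -> commit (commits=1)
tx2ee: no from ember -> abort (commits=1)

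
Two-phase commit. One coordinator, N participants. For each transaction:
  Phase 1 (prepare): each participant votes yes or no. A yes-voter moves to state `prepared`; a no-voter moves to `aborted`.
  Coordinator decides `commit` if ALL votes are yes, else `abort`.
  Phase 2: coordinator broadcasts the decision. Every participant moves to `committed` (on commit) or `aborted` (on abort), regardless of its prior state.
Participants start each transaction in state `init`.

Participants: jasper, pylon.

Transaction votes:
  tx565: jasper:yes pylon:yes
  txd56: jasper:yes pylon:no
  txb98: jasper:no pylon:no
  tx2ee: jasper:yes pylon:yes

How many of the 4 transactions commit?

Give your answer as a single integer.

Answer: 2

Derivation:
tx565: all yes -> commit (commits=1)
txd56: no from pylon -> abort (commits=1)
txb98: no from jasper, pylon -> abort (commits=1)
tx2ee: all yes -> commit (commits=2)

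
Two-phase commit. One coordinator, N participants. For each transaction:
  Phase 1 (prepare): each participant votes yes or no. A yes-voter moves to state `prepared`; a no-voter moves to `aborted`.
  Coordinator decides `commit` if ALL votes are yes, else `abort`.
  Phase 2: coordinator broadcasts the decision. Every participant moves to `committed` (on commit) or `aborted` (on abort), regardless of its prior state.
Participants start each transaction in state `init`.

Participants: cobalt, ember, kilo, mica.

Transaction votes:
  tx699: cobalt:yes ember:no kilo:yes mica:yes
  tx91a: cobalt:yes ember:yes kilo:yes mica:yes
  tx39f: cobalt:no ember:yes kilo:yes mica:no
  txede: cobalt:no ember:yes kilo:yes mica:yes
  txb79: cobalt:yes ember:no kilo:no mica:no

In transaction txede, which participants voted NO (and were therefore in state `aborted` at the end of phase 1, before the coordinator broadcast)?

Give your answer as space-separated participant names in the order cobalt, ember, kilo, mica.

Answer: cobalt

Derivation:
Txn txede phase 1: cobalt no -> aborted; ember yes -> prepared; kilo yes -> prepared; mica yes -> prepared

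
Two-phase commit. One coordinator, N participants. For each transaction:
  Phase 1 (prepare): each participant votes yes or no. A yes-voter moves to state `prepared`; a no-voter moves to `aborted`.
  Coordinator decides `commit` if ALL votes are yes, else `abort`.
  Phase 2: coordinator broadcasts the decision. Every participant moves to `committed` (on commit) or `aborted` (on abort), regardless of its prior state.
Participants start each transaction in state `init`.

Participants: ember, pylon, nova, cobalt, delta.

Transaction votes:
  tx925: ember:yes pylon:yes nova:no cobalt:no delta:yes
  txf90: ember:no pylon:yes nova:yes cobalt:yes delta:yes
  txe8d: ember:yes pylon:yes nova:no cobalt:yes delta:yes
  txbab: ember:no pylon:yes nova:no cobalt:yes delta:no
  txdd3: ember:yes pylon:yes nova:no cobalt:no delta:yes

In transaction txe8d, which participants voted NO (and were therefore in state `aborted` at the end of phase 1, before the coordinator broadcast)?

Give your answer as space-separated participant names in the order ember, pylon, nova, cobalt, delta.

Answer: nova

Derivation:
Txn txe8d phase 1: ember yes -> prepared; pylon yes -> prepared; nova no -> aborted; cobalt yes -> prepared; delta yes -> prepared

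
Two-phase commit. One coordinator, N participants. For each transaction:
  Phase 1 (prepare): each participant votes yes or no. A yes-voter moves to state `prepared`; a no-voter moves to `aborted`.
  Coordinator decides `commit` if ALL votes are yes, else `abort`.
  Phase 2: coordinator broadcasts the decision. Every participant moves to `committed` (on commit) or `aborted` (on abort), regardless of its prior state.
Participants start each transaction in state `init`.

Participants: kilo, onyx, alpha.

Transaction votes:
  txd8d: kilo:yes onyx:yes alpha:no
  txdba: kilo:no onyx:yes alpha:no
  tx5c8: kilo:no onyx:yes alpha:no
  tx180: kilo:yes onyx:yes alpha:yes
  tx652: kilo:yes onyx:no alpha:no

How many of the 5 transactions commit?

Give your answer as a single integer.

Answer: 1

Derivation:
txd8d: no from alpha -> abort (commits=0)
txdba: no from kilo, alpha -> abort (commits=0)
tx5c8: no from kilo, alpha -> abort (commits=0)
tx180: all yes -> commit (commits=1)
tx652: no from onyx, alpha -> abort (commits=1)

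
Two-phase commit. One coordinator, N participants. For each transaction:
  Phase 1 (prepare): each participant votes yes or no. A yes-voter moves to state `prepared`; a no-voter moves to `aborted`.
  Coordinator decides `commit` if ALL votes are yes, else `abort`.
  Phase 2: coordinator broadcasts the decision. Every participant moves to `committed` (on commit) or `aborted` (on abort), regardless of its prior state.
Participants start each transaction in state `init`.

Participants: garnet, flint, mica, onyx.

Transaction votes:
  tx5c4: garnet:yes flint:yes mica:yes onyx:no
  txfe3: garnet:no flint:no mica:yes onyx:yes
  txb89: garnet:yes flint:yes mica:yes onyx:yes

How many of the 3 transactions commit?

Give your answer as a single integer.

tx5c4: no from onyx -> abort (commits=0)
txfe3: no from garnet, flint -> abort (commits=0)
txb89: all yes -> commit (commits=1)

Answer: 1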